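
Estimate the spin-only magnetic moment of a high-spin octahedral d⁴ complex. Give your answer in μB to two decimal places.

Configuration: t2g^3 e_g^1 → 4 unpaired electrons.
μ(spin-only) = √[4(4+2)] = √24 ≈ 4.90 μB.

4.90 μB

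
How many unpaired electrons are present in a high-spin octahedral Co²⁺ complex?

3

Co sits in group 9; removing 2 electrons leaves Co²⁺ with 9 − 2 = 7 d electrons.
Configuration: t2g^5 e_g^2, giving 3 unpaired electrons.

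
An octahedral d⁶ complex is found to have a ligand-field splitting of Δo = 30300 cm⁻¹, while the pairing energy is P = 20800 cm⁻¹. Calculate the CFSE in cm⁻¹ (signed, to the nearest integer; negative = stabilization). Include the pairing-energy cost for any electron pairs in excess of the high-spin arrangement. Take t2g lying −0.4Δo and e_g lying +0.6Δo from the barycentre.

With Δo > P the complex is low-spin.
Configuration: t2g^6 e_g^0.
Orbital CFSE = -2.4Δo = -2.4 × 30300 = -72720 cm⁻¹.
Excess pairs vs high-spin: 3 − 1 = 2; pairing cost = +41600 cm⁻¹.
Net CFSE = -72720 + 41600 = -31120 cm⁻¹.

-31120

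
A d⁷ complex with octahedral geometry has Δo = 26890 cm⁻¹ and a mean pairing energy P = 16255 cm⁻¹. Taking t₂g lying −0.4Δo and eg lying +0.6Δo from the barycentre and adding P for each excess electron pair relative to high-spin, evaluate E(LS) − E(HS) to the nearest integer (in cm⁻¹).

High-spin d⁷ fills as t₂g⁵ eg² with CFSE 5(−0.4) + 2(+0.6) = -0.8Δo = -21512 cm⁻¹.
For low-spin the configuration is t₂g⁶ eg¹: orbital energy -1.8 × 26890 = -48402 cm⁻¹, and 1 additional pair relative to high-spin adds 16255 cm⁻¹, giving -32147 cm⁻¹.
E(LS) − E(HS) = -32147 − (-21512) = -10635 cm⁻¹.

-10635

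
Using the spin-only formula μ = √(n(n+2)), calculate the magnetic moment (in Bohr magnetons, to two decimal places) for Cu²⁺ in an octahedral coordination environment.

Cu²⁺: group 11, so d-count = 11 − 2 = 9.
Configuration: t2g^6 e_g^3 → 1 unpaired electron.
μ(spin-only) = √[1(1+2)] = √3 ≈ 1.73 Bohr magnetons.

1.73 Bohr magnetons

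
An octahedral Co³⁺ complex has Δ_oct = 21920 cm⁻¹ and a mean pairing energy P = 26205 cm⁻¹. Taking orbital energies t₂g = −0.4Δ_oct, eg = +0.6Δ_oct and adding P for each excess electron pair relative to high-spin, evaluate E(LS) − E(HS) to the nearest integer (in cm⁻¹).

8570

Co sits in group 9; removing 3 electrons leaves Co³⁺ with 9 − 3 = 6 d electrons.
High-spin d⁶ fills as t₂g⁴ eg² with CFSE 4(−0.4) + 2(+0.6) = -0.4Δ_oct = -8768 cm⁻¹.
Low-spin t₂g⁶ eg⁰ gives -2.4Δ_oct = -52608 cm⁻¹, but forming 2 extra pairs costs 2P = 52410 cm⁻¹, so E(LS) = -52608 + 52410 = -198 cm⁻¹.
Thus E(LS) − E(HS) = 8570 cm⁻¹.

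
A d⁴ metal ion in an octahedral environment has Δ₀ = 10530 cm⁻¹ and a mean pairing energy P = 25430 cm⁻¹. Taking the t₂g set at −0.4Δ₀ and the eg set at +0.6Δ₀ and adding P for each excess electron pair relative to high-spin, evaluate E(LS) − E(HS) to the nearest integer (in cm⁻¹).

High-spin d⁴ fills as t₂g³ eg¹ with CFSE 3(−0.4) + 1(+0.6) = -0.6Δ₀ = -6318 cm⁻¹.
Low-spin: t₂g⁴ eg⁰, orbital CFSE = -1.6Δ₀ = -16848 cm⁻¹; plus 1 excess pair × P = +25430 cm⁻¹; total 8582 cm⁻¹.
The difference is 8582 − (-6318) = 14900 cm⁻¹, so high-spin lies lower.

14900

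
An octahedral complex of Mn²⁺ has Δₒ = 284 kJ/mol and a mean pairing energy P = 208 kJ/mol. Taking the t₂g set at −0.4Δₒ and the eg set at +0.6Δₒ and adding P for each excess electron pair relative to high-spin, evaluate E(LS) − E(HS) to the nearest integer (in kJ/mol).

-152

Mn sits in group 7; removing 2 electrons leaves Mn²⁺ with 7 − 2 = 5 d electrons.
High-spin: t₂g³ eg², CFSE = 0.0Δₒ = 0 kJ/mol.
For low-spin the configuration is t₂g⁵ eg⁰: orbital energy -2.0 × 284 = -568 kJ/mol, and 2 additional pairs relative to high-spin add 416 kJ/mol, giving -152 kJ/mol.
The difference is -152 − (0) = -152 kJ/mol, so low-spin lies lower.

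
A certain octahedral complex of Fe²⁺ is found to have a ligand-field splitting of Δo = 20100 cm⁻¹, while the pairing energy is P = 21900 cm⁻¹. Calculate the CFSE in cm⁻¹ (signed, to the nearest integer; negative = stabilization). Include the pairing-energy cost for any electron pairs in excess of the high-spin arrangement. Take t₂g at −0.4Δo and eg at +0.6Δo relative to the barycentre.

Fe is in group 8, so Fe²⁺ is d⁶ (8 − 2 = 6).
With Δo < P the complex is high-spin.
Filling d⁶ accordingly: t₂g⁴ eg².
Orbital CFSE = -0.4Δo = -0.4 × 20100 = -8040 cm⁻¹.
High-spin has no excess pairs, so no pairing correction applies.

-8040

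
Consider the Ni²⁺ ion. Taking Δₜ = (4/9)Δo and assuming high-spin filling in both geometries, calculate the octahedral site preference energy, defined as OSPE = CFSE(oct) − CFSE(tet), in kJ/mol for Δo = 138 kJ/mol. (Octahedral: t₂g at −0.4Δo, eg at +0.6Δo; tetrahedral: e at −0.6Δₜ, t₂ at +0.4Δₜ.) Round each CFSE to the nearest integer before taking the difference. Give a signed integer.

-117

Ni sits in group 10; removing 2 electrons leaves Ni²⁺ with 10 − 2 = 8 d electrons.
Octahedral high-spin t2g^6 e_g^2: CFSE = -1.2 × 138 = -166 kJ/mol.
Tetrahedral e^4 t2^4 gives -0.8Δₜ = -0.8 × (4/9) × 138 = -49 kJ/mol.
Subtracting, OSPE = -166 − (-49) = -117 kJ/mol.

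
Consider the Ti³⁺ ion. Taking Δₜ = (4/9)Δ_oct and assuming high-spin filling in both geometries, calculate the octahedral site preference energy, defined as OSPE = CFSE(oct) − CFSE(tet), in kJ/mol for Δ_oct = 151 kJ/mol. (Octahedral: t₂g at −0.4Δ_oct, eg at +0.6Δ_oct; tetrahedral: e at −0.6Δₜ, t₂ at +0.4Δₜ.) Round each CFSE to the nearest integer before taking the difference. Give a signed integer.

Ti³⁺: group 4, so d-count = 4 − 3 = 1.
Octahedral (high-spin): t2g^1 e_g^0, CFSE = 1(−0.4) + 0(+0.6) = -0.4Δ_oct = -0.4 × 151 = -60 kJ/mol.
Tetrahedral: e^1 t2^0, CFSE = 1(−0.6) + 0(+0.4) = -0.6Δₜ = -0.6 × (4/9) × 151 = -40 kJ/mol.
OSPE = CFSE(oct) − CFSE(tet) = -60 − (-40) = -20 kJ/mol.

-20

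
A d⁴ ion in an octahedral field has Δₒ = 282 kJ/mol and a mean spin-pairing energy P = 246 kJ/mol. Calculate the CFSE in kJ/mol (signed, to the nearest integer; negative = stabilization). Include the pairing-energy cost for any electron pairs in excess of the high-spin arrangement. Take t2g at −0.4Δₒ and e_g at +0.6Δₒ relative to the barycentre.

Since Δₒ = 282 kJ/mol > P = 246 kJ/mol, the complex adopts the low-spin configuration.
Filling d⁴ accordingly: t2g^4 e_g^0.
Orbital CFSE = -1.6Δₒ = -1.6 × 282 = -451 kJ/mol.
Excess pairs vs high-spin: 1 − 0 = 1; pairing cost = +246 kJ/mol.
Net CFSE = -451 + 246 = -205 kJ/mol.

-205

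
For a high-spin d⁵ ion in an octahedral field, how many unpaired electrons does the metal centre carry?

5

Configuration: t₂g³ eg², giving 5 unpaired electrons.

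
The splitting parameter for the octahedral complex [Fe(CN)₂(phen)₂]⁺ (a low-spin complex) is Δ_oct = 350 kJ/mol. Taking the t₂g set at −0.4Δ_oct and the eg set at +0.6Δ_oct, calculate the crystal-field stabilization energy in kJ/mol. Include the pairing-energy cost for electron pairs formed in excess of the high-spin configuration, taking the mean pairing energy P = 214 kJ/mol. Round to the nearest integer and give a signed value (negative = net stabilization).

Ligand charges: 2×(-1) from CN⁻ and 2×(+0) from phen sum to -2; with overall charge +1, Fe is +3.
Fe is in group 8, so Fe³⁺ is d⁵ (8 − 3 = 5).
The d⁵ electrons fill as t₂g⁵ eg⁰.
CFSE(orbital) = 5×(-0.4Δ_oct) + 0×(0.6Δ_oct) = -2.0Δ_oct; with Δ_oct = 350 kJ/mol that is -700 kJ/mol.
Relative to high-spin t₂g³ eg² (0 paired), the low-spin configuration has 2 additional pairs, contributing +2 × 214 = +428 kJ/mol.
Overall CFSE = -700 + 428 = -272 kJ/mol.

-272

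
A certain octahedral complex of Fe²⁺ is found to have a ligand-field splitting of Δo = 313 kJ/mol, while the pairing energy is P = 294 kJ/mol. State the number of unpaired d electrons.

Fe is in group 8, so Fe²⁺ is d⁶ (8 − 2 = 6).
Δo > P, so pairing is preferred: the ground state is low-spin.
Configuration: t₂g⁶ eg⁰.
Unpaired electrons: 0.

0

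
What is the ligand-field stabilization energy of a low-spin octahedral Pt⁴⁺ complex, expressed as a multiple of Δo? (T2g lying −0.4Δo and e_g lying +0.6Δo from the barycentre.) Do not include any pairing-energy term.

Group 10 minus oxidation state +4 gives a d⁶ configuration for Pt⁴⁺.
Configuration: t2g^6 e_g^0.
CFSE = 6(-0.4Δo) + 0(0.6Δo) = -2.4Δo + 0.0Δo = -2.4Δo.

-2.4 Δo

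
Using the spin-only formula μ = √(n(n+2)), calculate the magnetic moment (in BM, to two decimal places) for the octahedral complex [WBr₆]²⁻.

2.83 BM

Each Br⁻ contributes -1; 6 × (-1) = -6. With overall charge -2, W is in the +4 oxidation state.
Group 6 minus oxidation state +4 gives a d² configuration for W⁴⁺.
For octahedral d² the high- and low-spin configurations coincide.
Configuration: t2g^2 e_g^0 → 2 unpaired electrons.
μ(spin-only) = √[2(2+2)] = √8 ≈ 2.83 BM.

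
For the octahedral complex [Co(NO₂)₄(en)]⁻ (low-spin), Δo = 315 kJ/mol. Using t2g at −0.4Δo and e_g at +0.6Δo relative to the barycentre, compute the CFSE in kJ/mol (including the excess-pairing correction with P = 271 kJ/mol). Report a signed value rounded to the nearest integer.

-214

Ligand charges: 4×(-1) from NO₂⁻ and 1×(+0) from en sum to -4; with overall charge -1, Co is +3.
Group 9 minus oxidation state +3 gives a d⁶ configuration for Co³⁺.
Configuration: t2g^6 e_g^0.
The orbital stabilization is -2.4Δo = -2.4 × 315 = -756 kJ/mol.
Relative to high-spin t2g^4 e_g^2 (1 paired), the low-spin configuration has 2 additional pairs, contributing +2 × 271 = +542 kJ/mol.
Combining: -756 + 542 = -214 kJ/mol.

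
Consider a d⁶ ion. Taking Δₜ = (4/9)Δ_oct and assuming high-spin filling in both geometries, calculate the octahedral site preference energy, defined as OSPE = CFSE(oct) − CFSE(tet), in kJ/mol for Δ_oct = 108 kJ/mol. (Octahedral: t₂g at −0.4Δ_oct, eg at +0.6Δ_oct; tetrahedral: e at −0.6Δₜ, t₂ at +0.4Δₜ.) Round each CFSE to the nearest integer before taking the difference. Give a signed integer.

Octahedral (high-spin): t₂g⁴ eg², CFSE = 4(−0.4) + 2(+0.6) = -0.4Δ_oct = -0.4 × 108 = -43 kJ/mol.
In a tetrahedral site the filling is e³ t₂³: CFSE(tet) = -0.6Δₜ = -0.6 × (4/9)(108) = -29 kJ/mol.
OSPE = -43 − (-29) = -14 kJ/mol.

-14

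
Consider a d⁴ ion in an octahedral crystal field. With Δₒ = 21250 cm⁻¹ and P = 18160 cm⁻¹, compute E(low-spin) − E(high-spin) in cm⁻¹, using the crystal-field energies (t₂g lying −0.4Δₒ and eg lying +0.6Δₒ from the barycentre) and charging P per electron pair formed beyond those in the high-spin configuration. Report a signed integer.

-3090

In the high-spin limit (t₂g³ eg¹) the orbital term is -0.6Δₒ = -12750 cm⁻¹, with no excess pairing.
For low-spin the configuration is t₂g⁴ eg⁰: orbital energy -1.6 × 21250 = -34000 cm⁻¹, and 1 additional pair relative to high-spin adds 18160 cm⁻¹, giving -15840 cm⁻¹.
E(LS) − E(HS) = -15840 − (-12750) = -3090 cm⁻¹.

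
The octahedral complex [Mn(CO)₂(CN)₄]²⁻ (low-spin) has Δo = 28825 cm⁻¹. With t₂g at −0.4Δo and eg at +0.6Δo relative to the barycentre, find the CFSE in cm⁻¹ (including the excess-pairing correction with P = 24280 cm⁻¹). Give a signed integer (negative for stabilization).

-9090

Ligand charges: 2×(+0) from CO and 4×(-1) from CN⁻ sum to -4; with overall charge -2, Mn is +2.
Mn is in group 7, so Mn²⁺ is d⁵ (7 − 2 = 5).
Electron filling gives t₂g⁵ eg⁰.
The orbital stabilization is -2.0Δo = -2.0 × 28825 = -57650 cm⁻¹.
High-spin d⁵ would be t₂g³ eg² with 0 pairs; low-spin has 2, so 2 excess pairs cost +2P = +48560 cm⁻¹.
Overall CFSE = -57650 + 48560 = -9090 cm⁻¹.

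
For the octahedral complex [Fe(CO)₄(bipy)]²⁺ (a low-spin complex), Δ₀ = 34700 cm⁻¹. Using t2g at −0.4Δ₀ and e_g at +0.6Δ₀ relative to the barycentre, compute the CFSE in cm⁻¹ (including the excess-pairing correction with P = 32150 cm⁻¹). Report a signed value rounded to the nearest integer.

-18980

Ligand charges: 4×(+0) from CO and 1×(+0) from bipy sum to +0; with overall charge +2, Fe is +2.
Fe²⁺: group 8, so d-count = 8 − 2 = 6.
Electron filling gives t2g^6 e_g^0.
The orbital stabilization is -2.4Δ₀ = -2.4 × 34700 = -83280 cm⁻¹.
Relative to high-spin t2g^4 e_g^2 (1 paired), the low-spin configuration has 2 additional pairs, contributing +2 × 32150 = +64300 cm⁻¹.
Combining: -83280 + 64300 = -18980 cm⁻¹.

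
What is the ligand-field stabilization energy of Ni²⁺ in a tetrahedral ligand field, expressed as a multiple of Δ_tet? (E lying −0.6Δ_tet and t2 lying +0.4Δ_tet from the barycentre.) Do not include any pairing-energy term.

Group 10 minus oxidation state +2 gives a d⁸ configuration for Ni²⁺.
Tetrahedral fields are weak (Δₜ ≈ 4/9 Δₒ), so electrons fill high-spin.
Configuration: e^4 t2^4.
CFSE = 4(-0.6Δ_tet) + 4(0.4Δ_tet) = -2.4Δ_tet + 1.6Δ_tet = -0.8Δ_tet.

-0.8 Δ_tet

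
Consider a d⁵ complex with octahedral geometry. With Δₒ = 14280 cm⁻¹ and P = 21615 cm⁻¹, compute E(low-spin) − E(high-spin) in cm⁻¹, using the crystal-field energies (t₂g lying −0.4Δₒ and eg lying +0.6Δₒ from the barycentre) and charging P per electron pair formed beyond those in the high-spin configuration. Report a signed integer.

14670

High-spin: t₂g³ eg², CFSE = 0.0Δₒ = 0 cm⁻¹.
For low-spin the configuration is t₂g⁵ eg⁰: orbital energy -2.0 × 14280 = -28560 cm⁻¹, and 2 additional pairs relative to high-spin add 43230 cm⁻¹, giving 14670 cm⁻¹.
The difference is 14670 − (0) = 14670 cm⁻¹, so high-spin lies lower.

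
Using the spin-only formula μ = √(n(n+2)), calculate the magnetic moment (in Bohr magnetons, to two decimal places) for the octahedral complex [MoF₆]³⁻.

Each F⁻ contributes -1; 6 × (-1) = -6. With overall charge -3, Mo is in the +3 oxidation state.
Group 6 minus oxidation state +3 gives a d³ configuration for Mo³⁺.
Configuration: t₂g³ eg⁰ → 3 unpaired electrons.
μ(spin-only) = √[3(3+2)] = √15 ≈ 3.87 Bohr magnetons.

3.87 Bohr magnetons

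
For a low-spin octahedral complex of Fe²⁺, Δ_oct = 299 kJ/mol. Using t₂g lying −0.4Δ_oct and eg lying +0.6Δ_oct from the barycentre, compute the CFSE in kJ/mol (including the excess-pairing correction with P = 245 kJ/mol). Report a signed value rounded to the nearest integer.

Fe is in group 8, so Fe²⁺ is d⁶ (8 − 2 = 6).
Electron filling gives t₂g⁶ eg⁰.
CFSE(orbital) = 6×(-0.4Δ_oct) + 0×(0.6Δ_oct) = -2.4Δ_oct; with Δ_oct = 299 kJ/mol that is -718 kJ/mol.
Relative to high-spin t₂g⁴ eg² (1 paired), the low-spin configuration has 2 additional pairs, contributing +2 × 245 = +490 kJ/mol.
Overall CFSE = -718 + 490 = -228 kJ/mol.

-228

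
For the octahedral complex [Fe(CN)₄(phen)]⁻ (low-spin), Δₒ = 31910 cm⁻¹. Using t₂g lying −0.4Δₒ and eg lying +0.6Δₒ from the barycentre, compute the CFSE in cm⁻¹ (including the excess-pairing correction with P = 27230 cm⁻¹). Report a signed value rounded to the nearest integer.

-9360

Ligand charges: 4×(-1) from CN⁻ and 1×(+0) from phen sum to -4; with overall charge -1, Fe is +3.
Fe is in group 8, so Fe³⁺ is d⁵ (8 − 3 = 5).
Configuration: t₂g⁵ eg⁰.
The orbital stabilization is -2.0Δₒ = -2.0 × 31910 = -63820 cm⁻¹.
Relative to high-spin t₂g³ eg² (0 paired), the low-spin configuration has 2 additional pairs, contributing +2 × 27230 = +54460 cm⁻¹.
Overall CFSE = -63820 + 54460 = -9360 cm⁻¹.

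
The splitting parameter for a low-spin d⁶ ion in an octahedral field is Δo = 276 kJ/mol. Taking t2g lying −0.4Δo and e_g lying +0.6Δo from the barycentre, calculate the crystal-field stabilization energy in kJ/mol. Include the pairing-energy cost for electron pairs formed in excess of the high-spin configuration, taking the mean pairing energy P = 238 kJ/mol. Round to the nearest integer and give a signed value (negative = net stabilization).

Electron filling gives t2g^6 e_g^0.
CFSE(orbital) = 6×(-0.4Δo) + 0×(0.6Δo) = -2.4Δo; with Δo = 276 kJ/mol that is -662 kJ/mol.
High-spin d⁶ would be t2g^4 e_g^2 with 1 pair; low-spin has 3, so 2 excess pairs cost +2P = +476 kJ/mol.
Combining: -662 + 476 = -186 kJ/mol.

-186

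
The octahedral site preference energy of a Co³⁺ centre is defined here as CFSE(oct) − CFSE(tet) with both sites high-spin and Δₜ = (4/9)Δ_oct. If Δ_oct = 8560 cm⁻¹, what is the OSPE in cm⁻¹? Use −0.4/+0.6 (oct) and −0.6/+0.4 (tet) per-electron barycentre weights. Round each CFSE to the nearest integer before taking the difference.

-1141

Co sits in group 9; removing 3 electrons leaves Co³⁺ with 9 − 3 = 6 d electrons.
Octahedral (high-spin): t₂g⁴ eg², CFSE = 4(−0.4) + 2(+0.6) = -0.4Δ_oct = -0.4 × 8560 = -3424 cm⁻¹.
In a tetrahedral site the filling is e³ t₂³: CFSE(tet) = -0.6Δₜ = -0.6 × (4/9)(8560) = -2283 cm⁻¹.
Subtracting, OSPE = -3424 − (-2283) = -1141 cm⁻¹.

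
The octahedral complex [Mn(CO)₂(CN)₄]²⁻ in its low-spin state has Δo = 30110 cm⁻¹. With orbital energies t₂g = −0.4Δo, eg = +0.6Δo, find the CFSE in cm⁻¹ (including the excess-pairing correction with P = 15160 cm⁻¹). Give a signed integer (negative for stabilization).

Ligand charges: 2×(+0) from CO and 4×(-1) from CN⁻ sum to -4; with overall charge -2, Mn is +2.
Mn sits in group 7; removing 2 electrons leaves Mn²⁺ with 7 − 2 = 5 d electrons.
The d⁵ electrons fill as t₂g⁵ eg⁰.
Orbital CFSE = 5(-0.4) + 0(0.6) = -2.0Δo = -2.0 × 30110 = -60220 cm⁻¹.
High-spin d⁵ would be t₂g³ eg² with 0 pairs; low-spin has 2, so 2 excess pairs cost +2P = +30320 cm⁻¹.
Overall CFSE = -60220 + 30320 = -29900 cm⁻¹.

-29900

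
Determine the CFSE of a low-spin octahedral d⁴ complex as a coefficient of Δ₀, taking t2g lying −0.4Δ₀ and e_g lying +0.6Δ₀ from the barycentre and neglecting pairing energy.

Configuration: t2g^4 e_g^0.
CFSE = 4(-0.4Δ₀) + 0(0.6Δ₀) = -1.6Δ₀ + 0.0Δ₀ = -1.6Δ₀.

-1.6 Δ₀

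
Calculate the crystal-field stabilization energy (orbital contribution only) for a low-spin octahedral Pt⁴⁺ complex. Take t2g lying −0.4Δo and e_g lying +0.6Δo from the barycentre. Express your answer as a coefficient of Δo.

-2.4 Δo

Pt sits in group 10; removing 4 electrons leaves Pt⁴⁺ with 10 − 4 = 6 d electrons.
Configuration: t2g^6 e_g^0.
CFSE = 6(-0.4Δo) + 0(0.6Δo) = -2.4Δo + 0.0Δo = -2.4Δo.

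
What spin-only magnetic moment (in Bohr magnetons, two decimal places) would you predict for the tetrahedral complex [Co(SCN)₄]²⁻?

3.87 Bohr magnetons

Each SCN⁻ contributes -1; 4 × (-1) = -4. With overall charge -2, Co is in the +2 oxidation state.
Co²⁺: group 9, so d-count = 9 − 2 = 7.
Tetrahedral fields are weak (Δₜ ≈ 4/9 Δₒ), so electrons fill high-spin.
Configuration: e^4 t2^3 → 3 unpaired electrons.
μ(spin-only) = √[3(3+2)] = √15 ≈ 3.87 Bohr magnetons.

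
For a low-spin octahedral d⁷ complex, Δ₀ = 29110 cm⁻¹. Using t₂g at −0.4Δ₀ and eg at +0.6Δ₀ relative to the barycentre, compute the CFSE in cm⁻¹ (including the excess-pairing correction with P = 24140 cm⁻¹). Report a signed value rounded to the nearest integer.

Configuration: t₂g⁶ eg¹.
Orbital CFSE = 6(-0.4) + 1(0.6) = -1.8Δ₀ = -1.8 × 29110 = -52398 cm⁻¹.
Pairing penalty: 3 pairs vs 2 in the high-spin reference → 1 extra × P = 24140 cm⁻¹.
Net CFSE = -52398 + 24140 = -28258 cm⁻¹.

-28258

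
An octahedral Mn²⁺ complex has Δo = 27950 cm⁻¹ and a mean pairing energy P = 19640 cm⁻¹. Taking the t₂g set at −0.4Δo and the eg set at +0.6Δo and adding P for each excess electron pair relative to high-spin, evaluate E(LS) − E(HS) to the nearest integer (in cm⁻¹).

Mn²⁺: group 7, so d-count = 7 − 2 = 5.
High-spin d⁵ fills as t₂g³ eg² with CFSE 3(−0.4) + 2(+0.6) = 0.0Δo = 0 cm⁻¹.
Low-spin: t₂g⁵ eg⁰, orbital CFSE = -2.0Δo = -55900 cm⁻¹; plus 2 excess pairs × P = +39280 cm⁻¹; total -16620 cm⁻¹.
The difference is -16620 − (0) = -16620 cm⁻¹, so low-spin lies lower.

-16620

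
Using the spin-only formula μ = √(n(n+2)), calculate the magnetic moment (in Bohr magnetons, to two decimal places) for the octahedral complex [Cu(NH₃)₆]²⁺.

NH₃ is neutral, so the +2 overall charge sits on Cu: oxidation state +2.
Group 11 minus oxidation state +2 gives a d⁹ configuration for Cu²⁺.
Configuration: t2g^6 e_g^3 → 1 unpaired electron.
μ(spin-only) = √[1(1+2)] = √3 ≈ 1.73 Bohr magnetons.

1.73 Bohr magnetons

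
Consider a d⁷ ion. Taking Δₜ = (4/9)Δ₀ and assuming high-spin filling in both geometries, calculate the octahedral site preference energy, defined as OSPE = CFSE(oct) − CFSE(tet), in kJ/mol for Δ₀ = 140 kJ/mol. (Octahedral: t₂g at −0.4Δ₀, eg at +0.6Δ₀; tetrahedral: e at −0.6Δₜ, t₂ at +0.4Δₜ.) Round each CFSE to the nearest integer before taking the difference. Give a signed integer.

Octahedral high-spin t₂g⁵ eg²: CFSE = -0.8 × 140 = -112 kJ/mol.
Tetrahedral e⁴ t₂³ gives -1.2Δₜ = -1.2 × (4/9) × 140 = -75 kJ/mol.
Subtracting, OSPE = -112 − (-75) = -37 kJ/mol.

-37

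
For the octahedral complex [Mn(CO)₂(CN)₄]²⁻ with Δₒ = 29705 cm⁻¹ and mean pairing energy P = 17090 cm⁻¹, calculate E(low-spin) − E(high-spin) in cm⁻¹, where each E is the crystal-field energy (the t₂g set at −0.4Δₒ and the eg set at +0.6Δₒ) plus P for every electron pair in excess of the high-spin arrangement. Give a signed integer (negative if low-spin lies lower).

Ligand charges: 2×(+0) from CO and 4×(-1) from CN⁻ sum to -4; with overall charge -2, Mn is +2.
Group 7 minus oxidation state +2 gives a d⁵ configuration for Mn²⁺.
High-spin d⁵ fills as t₂g³ eg² with CFSE 3(−0.4) + 2(+0.6) = 0.0Δₒ = 0 cm⁻¹.
For low-spin the configuration is t₂g⁵ eg⁰: orbital energy -2.0 × 29705 = -59410 cm⁻¹, and 2 additional pairs relative to high-spin add 34180 cm⁻¹, giving -25230 cm⁻¹.
The difference is -25230 − (0) = -25230 cm⁻¹, so low-spin lies lower.

-25230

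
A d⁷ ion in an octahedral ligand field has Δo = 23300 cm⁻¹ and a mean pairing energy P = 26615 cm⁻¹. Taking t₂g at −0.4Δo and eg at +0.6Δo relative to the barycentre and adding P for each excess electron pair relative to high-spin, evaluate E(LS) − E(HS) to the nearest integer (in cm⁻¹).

In the high-spin limit (t₂g⁵ eg²) the orbital term is -0.8Δo = -18640 cm⁻¹, with no excess pairing.
Low-spin: t₂g⁶ eg¹, orbital CFSE = -1.8Δo = -41940 cm⁻¹; plus 1 excess pair × P = +26615 cm⁻¹; total -15325 cm⁻¹.
E(LS) − E(HS) = -15325 − (-18640) = 3315 cm⁻¹.

3315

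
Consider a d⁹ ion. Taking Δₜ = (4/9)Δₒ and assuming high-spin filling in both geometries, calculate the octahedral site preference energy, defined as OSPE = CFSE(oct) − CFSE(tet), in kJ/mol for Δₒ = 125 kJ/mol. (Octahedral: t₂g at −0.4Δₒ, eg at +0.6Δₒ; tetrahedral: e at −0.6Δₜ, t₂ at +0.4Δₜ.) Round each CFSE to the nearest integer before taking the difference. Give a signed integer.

Octahedral high-spin t2g^6 e_g^3: CFSE = -0.6 × 125 = -75 kJ/mol.
Tetrahedral: e^4 t2^5, CFSE = 4(−0.6) + 5(+0.4) = -0.4Δₜ = -0.4 × (4/9) × 125 = -22 kJ/mol.
OSPE = CFSE(oct) − CFSE(tet) = -75 − (-22) = -53 kJ/mol.

-53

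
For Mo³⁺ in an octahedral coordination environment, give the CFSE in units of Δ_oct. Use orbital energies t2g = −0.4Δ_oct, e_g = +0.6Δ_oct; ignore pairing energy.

Mo³⁺: group 6, so d-count = 6 − 3 = 3.
Configuration: t2g^3 e_g^0.
CFSE = 3(-0.4Δ_oct) + 0(0.6Δ_oct) = -1.2Δ_oct + 0.0Δ_oct = -1.2Δ_oct.

-1.2 Δ_oct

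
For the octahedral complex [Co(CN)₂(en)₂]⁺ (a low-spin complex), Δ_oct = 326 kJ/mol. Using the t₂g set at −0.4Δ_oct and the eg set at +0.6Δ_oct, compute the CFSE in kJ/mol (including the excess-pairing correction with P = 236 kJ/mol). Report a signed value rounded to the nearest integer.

Ligand charges: 2×(-1) from CN⁻ and 2×(+0) from en sum to -2; with overall charge +1, Co is +3.
Co is in group 9, so Co³⁺ is d⁶ (9 − 3 = 6).
Configuration: t₂g⁶ eg⁰.
Orbital CFSE = 6(-0.4) + 0(0.6) = -2.4Δ_oct = -2.4 × 326 = -782 kJ/mol.
High-spin d⁶ would be t₂g⁴ eg² with 1 pair; low-spin has 3, so 2 excess pairs cost +2P = +472 kJ/mol.
Net CFSE = -782 + 472 = -310 kJ/mol.

-310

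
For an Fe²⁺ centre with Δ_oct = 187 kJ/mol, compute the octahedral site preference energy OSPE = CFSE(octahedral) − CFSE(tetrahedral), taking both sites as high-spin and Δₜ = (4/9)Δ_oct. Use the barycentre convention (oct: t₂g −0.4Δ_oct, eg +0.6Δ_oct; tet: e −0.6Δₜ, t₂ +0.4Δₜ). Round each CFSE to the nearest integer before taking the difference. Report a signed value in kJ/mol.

-25

Fe²⁺: group 8, so d-count = 8 − 2 = 6.
Octahedral (high-spin): t2g^4 e_g^2, CFSE = 4(−0.4) + 2(+0.6) = -0.4Δ_oct = -0.4 × 187 = -75 kJ/mol.
Tetrahedral: e^3 t2^3, CFSE = 3(−0.6) + 3(+0.4) = -0.6Δₜ = -0.6 × (4/9) × 187 = -50 kJ/mol.
OSPE = -75 − (-50) = -25 kJ/mol.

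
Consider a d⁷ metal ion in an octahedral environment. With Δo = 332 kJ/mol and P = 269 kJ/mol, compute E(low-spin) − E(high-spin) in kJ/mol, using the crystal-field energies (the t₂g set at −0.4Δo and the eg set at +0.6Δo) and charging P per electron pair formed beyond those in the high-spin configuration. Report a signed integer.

-63

High-spin: t₂g⁵ eg², CFSE = -0.8Δo = -266 kJ/mol.
For low-spin the configuration is t₂g⁶ eg¹: orbital energy -1.8 × 332 = -598 kJ/mol, and 1 additional pair relative to high-spin adds 269 kJ/mol, giving -329 kJ/mol.
The difference is -329 − (-266) = -63 kJ/mol, so low-spin lies lower.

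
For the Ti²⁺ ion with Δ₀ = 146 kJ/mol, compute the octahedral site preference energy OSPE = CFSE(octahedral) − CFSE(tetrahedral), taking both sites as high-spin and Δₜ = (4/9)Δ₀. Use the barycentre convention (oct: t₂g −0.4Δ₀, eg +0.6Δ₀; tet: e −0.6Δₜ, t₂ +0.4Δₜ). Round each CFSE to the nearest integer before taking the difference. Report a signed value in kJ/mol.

-39

Ti is in group 4, so Ti²⁺ is d² (4 − 2 = 2).
Octahedral (high-spin): t₂g² eg⁰, CFSE = 2(−0.4) + 0(+0.6) = -0.8Δ₀ = -0.8 × 146 = -117 kJ/mol.
Tetrahedral: e² t₂⁰, CFSE = 2(−0.6) + 0(+0.4) = -1.2Δₜ = -1.2 × (4/9) × 146 = -78 kJ/mol.
Subtracting, OSPE = -117 − (-78) = -39 kJ/mol.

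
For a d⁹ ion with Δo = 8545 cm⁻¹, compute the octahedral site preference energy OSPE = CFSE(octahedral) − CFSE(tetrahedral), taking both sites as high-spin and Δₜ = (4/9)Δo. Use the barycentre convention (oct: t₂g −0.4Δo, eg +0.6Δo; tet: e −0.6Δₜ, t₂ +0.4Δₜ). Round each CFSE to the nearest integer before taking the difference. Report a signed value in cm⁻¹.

Octahedral high-spin t₂g⁶ eg³: CFSE = -0.6 × 8545 = -5127 cm⁻¹.
Tetrahedral e⁴ t₂⁵ gives -0.4Δₜ = -0.4 × (4/9) × 8545 = -1519 cm⁻¹.
Subtracting, OSPE = -5127 − (-1519) = -3608 cm⁻¹.

-3608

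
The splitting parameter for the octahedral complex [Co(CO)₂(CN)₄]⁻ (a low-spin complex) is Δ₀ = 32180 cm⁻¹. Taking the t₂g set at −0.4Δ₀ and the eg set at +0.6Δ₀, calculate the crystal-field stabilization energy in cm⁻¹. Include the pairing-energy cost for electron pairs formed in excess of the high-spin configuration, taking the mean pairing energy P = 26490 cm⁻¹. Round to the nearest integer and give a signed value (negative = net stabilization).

-24252

Ligand charges: 2×(+0) from CO and 4×(-1) from CN⁻ sum to -4; with overall charge -1, Co is +3.
Co is in group 9, so Co³⁺ is d⁶ (9 − 3 = 6).
The d⁶ electrons fill as t₂g⁶ eg⁰.
The orbital stabilization is -2.4Δ₀ = -2.4 × 32180 = -77232 cm⁻¹.
Pairing penalty: 3 pairs vs 1 in the high-spin reference → 2 extra × P = 52980 cm⁻¹.
Combining: -77232 + 52980 = -24252 cm⁻¹.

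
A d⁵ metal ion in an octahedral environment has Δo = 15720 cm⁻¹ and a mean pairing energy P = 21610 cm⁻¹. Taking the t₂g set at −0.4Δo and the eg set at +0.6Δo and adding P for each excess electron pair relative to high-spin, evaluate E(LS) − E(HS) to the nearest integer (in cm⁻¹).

11780

In the high-spin limit (t₂g³ eg²) the orbital term is 0.0Δo = 0 cm⁻¹, with no excess pairing.
For low-spin the configuration is t₂g⁵ eg⁰: orbital energy -2.0 × 15720 = -31440 cm⁻¹, and 2 additional pairs relative to high-spin add 43220 cm⁻¹, giving 11780 cm⁻¹.
E(LS) − E(HS) = 11780 − (0) = 11780 cm⁻¹.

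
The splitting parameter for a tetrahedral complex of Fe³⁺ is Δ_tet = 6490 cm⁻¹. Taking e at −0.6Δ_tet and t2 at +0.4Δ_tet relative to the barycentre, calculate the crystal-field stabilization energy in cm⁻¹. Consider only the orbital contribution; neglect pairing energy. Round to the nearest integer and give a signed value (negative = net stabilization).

0

Fe³⁺: group 8, so d-count = 8 − 3 = 5.
Tetrahedral splitting is small, so the complex is high-spin.
Electron filling gives e^2 t2^3.
CFSE(orbital) = 2×(-0.6Δ_tet) + 3×(0.4Δ_tet) = 0.0Δ_tet; with Δ_tet = 6490 cm⁻¹ that is 0 cm⁻¹.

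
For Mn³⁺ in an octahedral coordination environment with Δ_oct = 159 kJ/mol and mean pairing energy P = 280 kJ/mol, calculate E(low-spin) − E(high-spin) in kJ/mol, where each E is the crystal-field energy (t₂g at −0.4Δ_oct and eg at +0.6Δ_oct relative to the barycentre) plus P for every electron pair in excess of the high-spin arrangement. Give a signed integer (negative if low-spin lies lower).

121

Mn sits in group 7; removing 3 electrons leaves Mn³⁺ with 7 − 3 = 4 d electrons.
High-spin d⁴ fills as t₂g³ eg¹ with CFSE 3(−0.4) + 1(+0.6) = -0.6Δ_oct = -95 kJ/mol.
Low-spin t₂g⁴ eg⁰ gives -1.6Δ_oct = -254 kJ/mol, but forming 1 extra pair costs 1P = 280 kJ/mol, so E(LS) = -254 + 280 = 26 kJ/mol.
E(LS) − E(HS) = 26 − (-95) = 121 kJ/mol.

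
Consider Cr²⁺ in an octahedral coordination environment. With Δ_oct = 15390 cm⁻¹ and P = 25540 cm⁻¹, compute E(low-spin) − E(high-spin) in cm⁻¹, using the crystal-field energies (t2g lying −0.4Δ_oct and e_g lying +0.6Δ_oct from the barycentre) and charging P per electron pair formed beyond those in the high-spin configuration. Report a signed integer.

Cr²⁺: group 6, so d-count = 6 − 2 = 4.
High-spin d⁴ fills as t2g^3 e_g^1 with CFSE 3(−0.4) + 1(+0.6) = -0.6Δ_oct = -9234 cm⁻¹.
For low-spin the configuration is t2g^4 e_g^0: orbital energy -1.6 × 15390 = -24624 cm⁻¹, and 1 additional pair relative to high-spin adds 25540 cm⁻¹, giving 916 cm⁻¹.
E(LS) − E(HS) = 916 − (-9234) = 10150 cm⁻¹.

10150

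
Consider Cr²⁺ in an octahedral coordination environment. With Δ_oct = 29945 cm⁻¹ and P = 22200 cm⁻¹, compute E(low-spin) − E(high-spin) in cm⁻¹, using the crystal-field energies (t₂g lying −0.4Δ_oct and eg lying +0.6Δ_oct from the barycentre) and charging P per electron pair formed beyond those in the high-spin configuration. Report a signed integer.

Group 6 minus oxidation state +2 gives a d⁴ configuration for Cr²⁺.
High-spin d⁴ fills as t₂g³ eg¹ with CFSE 3(−0.4) + 1(+0.6) = -0.6Δ_oct = -17967 cm⁻¹.
For low-spin the configuration is t₂g⁴ eg⁰: orbital energy -1.6 × 29945 = -47912 cm⁻¹, and 1 additional pair relative to high-spin adds 22200 cm⁻¹, giving -25712 cm⁻¹.
E(LS) − E(HS) = -25712 − (-17967) = -7745 cm⁻¹.

-7745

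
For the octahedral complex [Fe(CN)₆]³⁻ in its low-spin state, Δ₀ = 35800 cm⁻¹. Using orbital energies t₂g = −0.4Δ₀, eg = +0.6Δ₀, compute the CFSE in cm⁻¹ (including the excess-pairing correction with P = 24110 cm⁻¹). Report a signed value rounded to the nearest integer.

Each CN⁻ contributes -1; 6 × (-1) = -6. With overall charge -3, Fe is in the +3 oxidation state.
Fe is in group 8, so Fe³⁺ is d⁵ (8 − 3 = 5).
Electron filling gives t₂g⁵ eg⁰.
Orbital CFSE = 5(-0.4) + 0(0.6) = -2.0Δ₀ = -2.0 × 35800 = -71600 cm⁻¹.
Relative to high-spin t₂g³ eg² (0 paired), the low-spin configuration has 2 additional pairs, contributing +2 × 24110 = +48220 cm⁻¹.
Combining: -71600 + 48220 = -23380 cm⁻¹.

-23380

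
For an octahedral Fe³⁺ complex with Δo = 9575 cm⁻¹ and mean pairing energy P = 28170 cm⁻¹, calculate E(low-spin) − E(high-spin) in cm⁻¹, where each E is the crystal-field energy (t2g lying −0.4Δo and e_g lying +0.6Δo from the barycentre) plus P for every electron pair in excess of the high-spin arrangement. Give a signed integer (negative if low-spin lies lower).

37190

Fe is in group 8, so Fe³⁺ is d⁵ (8 − 3 = 5).
High-spin d⁵ fills as t2g^3 e_g^2 with CFSE 3(−0.4) + 2(+0.6) = 0.0Δo = 0 cm⁻¹.
Low-spin t2g^5 e_g^0 gives -2.0Δo = -19150 cm⁻¹, but forming 2 extra pairs costs 2P = 56340 cm⁻¹, so E(LS) = -19150 + 56340 = 37190 cm⁻¹.
E(LS) − E(HS) = 37190 − (0) = 37190 cm⁻¹.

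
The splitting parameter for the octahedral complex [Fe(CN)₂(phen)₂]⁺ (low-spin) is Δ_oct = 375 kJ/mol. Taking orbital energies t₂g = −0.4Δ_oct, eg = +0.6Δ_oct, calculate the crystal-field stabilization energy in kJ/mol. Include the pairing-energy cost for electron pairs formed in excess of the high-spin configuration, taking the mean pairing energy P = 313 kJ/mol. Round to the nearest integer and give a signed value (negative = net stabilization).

-124

Ligand charges: 2×(-1) from CN⁻ and 2×(+0) from phen sum to -2; with overall charge +1, Fe is +3.
Fe sits in group 8; removing 3 electrons leaves Fe³⁺ with 8 − 3 = 5 d electrons.
The d⁵ electrons fill as t₂g⁵ eg⁰.
The orbital stabilization is -2.0Δ_oct = -2.0 × 375 = -750 kJ/mol.
High-spin d⁵ would be t₂g³ eg² with 0 pairs; low-spin has 2, so 2 excess pairs cost +2P = +626 kJ/mol.
Combining: -750 + 626 = -124 kJ/mol.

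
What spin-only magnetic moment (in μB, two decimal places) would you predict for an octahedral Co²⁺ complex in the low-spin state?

Co is in group 9, so Co²⁺ is d⁷ (9 − 2 = 7).
Configuration: t₂g⁶ eg¹ → 1 unpaired electron.
μ(spin-only) = √[1(1+2)] = √3 ≈ 1.73 μB.

1.73 μB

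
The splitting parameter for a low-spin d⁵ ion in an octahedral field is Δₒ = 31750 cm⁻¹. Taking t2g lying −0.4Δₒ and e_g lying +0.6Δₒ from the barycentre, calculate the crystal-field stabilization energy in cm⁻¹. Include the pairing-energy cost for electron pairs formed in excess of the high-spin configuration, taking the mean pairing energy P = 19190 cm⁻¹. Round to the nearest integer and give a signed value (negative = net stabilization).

-25120

The d⁵ electrons fill as t2g^5 e_g^0.
The orbital stabilization is -2.0Δₒ = -2.0 × 31750 = -63500 cm⁻¹.
Pairing penalty: 2 pairs vs 0 in the high-spin reference → 2 extra × P = 38380 cm⁻¹.
Overall CFSE = -63500 + 38380 = -25120 cm⁻¹.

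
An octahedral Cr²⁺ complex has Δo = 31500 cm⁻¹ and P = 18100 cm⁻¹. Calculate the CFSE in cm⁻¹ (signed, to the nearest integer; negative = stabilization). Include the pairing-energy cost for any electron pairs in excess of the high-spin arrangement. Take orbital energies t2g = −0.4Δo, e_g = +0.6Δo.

Group 6 minus oxidation state +2 gives a d⁴ configuration for Cr²⁺.
Since Δo = 31500 cm⁻¹ > P = 18100 cm⁻¹, the complex adopts the low-spin configuration.
That gives t2g^4 e_g^0.
Orbital CFSE = -1.6Δo = -1.6 × 31500 = -50400 cm⁻¹.
Excess pairs vs high-spin: 1 − 0 = 1; pairing cost = +18100 cm⁻¹.
Net CFSE = -50400 + 18100 = -32300 cm⁻¹.

-32300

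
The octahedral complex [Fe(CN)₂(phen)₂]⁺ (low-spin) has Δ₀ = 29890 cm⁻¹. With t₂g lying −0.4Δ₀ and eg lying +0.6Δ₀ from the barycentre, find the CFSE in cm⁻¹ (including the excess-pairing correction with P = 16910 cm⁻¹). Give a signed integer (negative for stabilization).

Ligand charges: 2×(-1) from CN⁻ and 2×(+0) from phen sum to -2; with overall charge +1, Fe is +3.
Group 8 minus oxidation state +3 gives a d⁵ configuration for Fe³⁺.
The d⁵ electrons fill as t₂g⁵ eg⁰.
The orbital stabilization is -2.0Δ₀ = -2.0 × 29890 = -59780 cm⁻¹.
Pairing penalty: 2 pairs vs 0 in the high-spin reference → 2 extra × P = 33820 cm⁻¹.
Combining: -59780 + 33820 = -25960 cm⁻¹.

-25960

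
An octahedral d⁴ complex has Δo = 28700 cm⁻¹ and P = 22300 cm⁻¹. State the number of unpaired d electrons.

2

Here Δo > P (28700 > 22300), so the low-spin state is favoured.
Configuration: t₂g⁴ eg⁰.
Unpaired electrons: 2.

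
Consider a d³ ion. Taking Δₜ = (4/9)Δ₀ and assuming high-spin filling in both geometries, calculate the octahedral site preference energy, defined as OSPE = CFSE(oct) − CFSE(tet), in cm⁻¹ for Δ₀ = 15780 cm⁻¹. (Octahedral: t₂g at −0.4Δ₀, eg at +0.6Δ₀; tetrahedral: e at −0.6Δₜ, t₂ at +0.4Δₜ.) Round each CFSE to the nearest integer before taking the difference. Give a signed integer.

Octahedral (high-spin): t2g^3 e_g^0, CFSE = 3(−0.4) + 0(+0.6) = -1.2Δ₀ = -1.2 × 15780 = -18936 cm⁻¹.
Tetrahedral: e^2 t2^1, CFSE = 2(−0.6) + 1(+0.4) = -0.8Δₜ = -0.8 × (4/9) × 15780 = -5611 cm⁻¹.
OSPE = -18936 − (-5611) = -13325 cm⁻¹.

-13325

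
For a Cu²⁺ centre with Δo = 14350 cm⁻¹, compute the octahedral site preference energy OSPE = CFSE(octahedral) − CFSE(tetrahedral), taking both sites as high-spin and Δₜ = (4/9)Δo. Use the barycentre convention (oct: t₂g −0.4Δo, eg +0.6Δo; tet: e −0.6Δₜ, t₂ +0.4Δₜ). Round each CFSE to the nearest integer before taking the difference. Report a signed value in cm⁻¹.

-6059

Cu is in group 11, so Cu²⁺ is d⁹ (11 − 2 = 9).
Octahedral (high-spin): t₂g⁶ eg³, CFSE = 6(−0.4) + 3(+0.6) = -0.6Δo = -0.6 × 14350 = -8610 cm⁻¹.
In a tetrahedral site the filling is e⁴ t₂⁵: CFSE(tet) = -0.4Δₜ = -0.4 × (4/9)(14350) = -2551 cm⁻¹.
OSPE = CFSE(oct) − CFSE(tet) = -8610 − (-2551) = -6059 cm⁻¹.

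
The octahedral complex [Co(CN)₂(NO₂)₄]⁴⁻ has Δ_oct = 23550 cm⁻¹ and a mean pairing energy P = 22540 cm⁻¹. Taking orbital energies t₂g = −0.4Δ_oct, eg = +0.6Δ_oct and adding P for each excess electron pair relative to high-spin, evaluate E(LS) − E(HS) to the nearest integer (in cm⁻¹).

-1010

Ligand charges: 2×(-1) from CN⁻ and 4×(-1) from NO₂⁻ sum to -6; with overall charge -4, Co is +2.
Group 9 minus oxidation state +2 gives a d⁷ configuration for Co²⁺.
In the high-spin limit (t₂g⁵ eg²) the orbital term is -0.8Δ_oct = -18840 cm⁻¹, with no excess pairing.
Low-spin: t₂g⁶ eg¹, orbital CFSE = -1.8Δ_oct = -42390 cm⁻¹; plus 1 excess pair × P = +22540 cm⁻¹; total -19850 cm⁻¹.
E(LS) − E(HS) = -19850 − (-18840) = -1010 cm⁻¹.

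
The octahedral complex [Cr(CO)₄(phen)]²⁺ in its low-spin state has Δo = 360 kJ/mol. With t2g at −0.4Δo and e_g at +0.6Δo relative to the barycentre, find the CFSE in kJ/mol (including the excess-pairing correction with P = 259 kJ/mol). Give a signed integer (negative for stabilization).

Ligand charges: 4×(+0) from CO and 1×(+0) from phen sum to +0; with overall charge +2, Cr is +2.
Cr is in group 6, so Cr²⁺ is d⁴ (6 − 2 = 4).
Electron filling gives t2g^4 e_g^0.
The orbital stabilization is -1.6Δo = -1.6 × 360 = -576 kJ/mol.
Relative to high-spin t2g^3 e_g^1 (0 paired), the low-spin configuration has 1 additional pair, contributing +1 × 259 = +259 kJ/mol.
Net CFSE = -576 + 259 = -317 kJ/mol.

-317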